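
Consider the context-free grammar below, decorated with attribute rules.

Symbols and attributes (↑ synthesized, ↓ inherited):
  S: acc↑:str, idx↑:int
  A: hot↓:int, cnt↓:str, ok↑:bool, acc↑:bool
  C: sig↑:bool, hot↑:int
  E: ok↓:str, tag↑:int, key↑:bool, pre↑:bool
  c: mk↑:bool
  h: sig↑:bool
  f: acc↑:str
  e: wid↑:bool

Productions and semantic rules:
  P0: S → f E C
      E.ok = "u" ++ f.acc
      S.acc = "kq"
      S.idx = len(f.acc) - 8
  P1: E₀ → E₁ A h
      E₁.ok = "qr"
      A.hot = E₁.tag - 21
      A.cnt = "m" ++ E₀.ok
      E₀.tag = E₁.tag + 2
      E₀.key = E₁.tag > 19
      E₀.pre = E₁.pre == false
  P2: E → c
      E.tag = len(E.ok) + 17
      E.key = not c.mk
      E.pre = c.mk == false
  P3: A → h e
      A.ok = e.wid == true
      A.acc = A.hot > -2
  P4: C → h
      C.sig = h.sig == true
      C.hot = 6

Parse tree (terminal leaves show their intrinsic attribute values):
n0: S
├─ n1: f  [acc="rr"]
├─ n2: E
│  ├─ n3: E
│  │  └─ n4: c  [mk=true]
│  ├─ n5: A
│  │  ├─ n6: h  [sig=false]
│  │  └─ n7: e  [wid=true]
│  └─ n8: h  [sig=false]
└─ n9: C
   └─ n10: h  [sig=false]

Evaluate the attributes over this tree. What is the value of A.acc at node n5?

false

1. n1.acc = "rr"  [terminal]
2. n2.ok = "urr"  ["u" ++ f.acc]
3. n3.ok = "qr"  ["qr"]
4. n4.mk = true  [terminal]
5. n3.tag = 19  [len(E.ok) + 17]
6. n3.key = false  [not c.mk]
7. n3.pre = false  [c.mk == false]
8. n5.hot = -2  [E₁.tag - 21]
9. n5.cnt = "murr"  ["m" ++ E₀.ok]
10. n6.sig = false  [terminal]
11. n7.wid = true  [terminal]
12. n5.ok = true  [e.wid == true]
13. n5.acc = false  [A.hot > -2]
14. n8.sig = false  [terminal]
15. n2.tag = 21  [E₁.tag + 2]
16. n2.key = false  [E₁.tag > 19]
17. n2.pre = true  [E₁.pre == false]
18. n10.sig = false  [terminal]
19. n9.sig = false  [h.sig == true]
20. n9.hot = 6  [6]
21. n0.acc = "kq"  ["kq"]
22. n0.idx = -6  [len(f.acc) - 8]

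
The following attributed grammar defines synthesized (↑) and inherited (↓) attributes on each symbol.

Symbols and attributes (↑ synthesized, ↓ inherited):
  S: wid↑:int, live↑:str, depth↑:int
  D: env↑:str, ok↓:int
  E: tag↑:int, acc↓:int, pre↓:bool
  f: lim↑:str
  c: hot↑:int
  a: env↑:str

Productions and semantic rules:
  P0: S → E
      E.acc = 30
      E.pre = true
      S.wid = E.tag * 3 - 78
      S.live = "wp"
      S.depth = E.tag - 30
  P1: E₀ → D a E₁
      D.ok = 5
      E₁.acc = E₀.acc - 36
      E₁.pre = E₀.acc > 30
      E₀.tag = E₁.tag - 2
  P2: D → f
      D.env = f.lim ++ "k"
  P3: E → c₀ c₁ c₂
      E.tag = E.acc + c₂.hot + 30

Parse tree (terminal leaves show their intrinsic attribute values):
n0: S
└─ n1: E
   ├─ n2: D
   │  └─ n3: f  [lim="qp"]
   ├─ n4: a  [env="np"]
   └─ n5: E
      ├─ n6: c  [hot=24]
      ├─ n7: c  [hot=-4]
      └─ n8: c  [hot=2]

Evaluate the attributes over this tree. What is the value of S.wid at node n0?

-6

1. n1.acc = 30  [30]
2. n1.pre = true  [true]
3. n2.ok = 5  [5]
4. n3.lim = "qp"  [terminal]
5. n2.env = "qpk"  [f.lim ++ "k"]
6. n4.env = "np"  [terminal]
7. n5.acc = -6  [E₀.acc - 36]
8. n5.pre = false  [E₀.acc > 30]
9. n6.hot = 24  [terminal]
10. n7.hot = -4  [terminal]
11. n8.hot = 2  [terminal]
12. n5.tag = 26  [E.acc + c₂.hot + 30]
13. n1.tag = 24  [E₁.tag - 2]
14. n0.wid = -6  [E.tag * 3 - 78]
15. n0.live = "wp"  ["wp"]
16. n0.depth = -6  [E.tag - 30]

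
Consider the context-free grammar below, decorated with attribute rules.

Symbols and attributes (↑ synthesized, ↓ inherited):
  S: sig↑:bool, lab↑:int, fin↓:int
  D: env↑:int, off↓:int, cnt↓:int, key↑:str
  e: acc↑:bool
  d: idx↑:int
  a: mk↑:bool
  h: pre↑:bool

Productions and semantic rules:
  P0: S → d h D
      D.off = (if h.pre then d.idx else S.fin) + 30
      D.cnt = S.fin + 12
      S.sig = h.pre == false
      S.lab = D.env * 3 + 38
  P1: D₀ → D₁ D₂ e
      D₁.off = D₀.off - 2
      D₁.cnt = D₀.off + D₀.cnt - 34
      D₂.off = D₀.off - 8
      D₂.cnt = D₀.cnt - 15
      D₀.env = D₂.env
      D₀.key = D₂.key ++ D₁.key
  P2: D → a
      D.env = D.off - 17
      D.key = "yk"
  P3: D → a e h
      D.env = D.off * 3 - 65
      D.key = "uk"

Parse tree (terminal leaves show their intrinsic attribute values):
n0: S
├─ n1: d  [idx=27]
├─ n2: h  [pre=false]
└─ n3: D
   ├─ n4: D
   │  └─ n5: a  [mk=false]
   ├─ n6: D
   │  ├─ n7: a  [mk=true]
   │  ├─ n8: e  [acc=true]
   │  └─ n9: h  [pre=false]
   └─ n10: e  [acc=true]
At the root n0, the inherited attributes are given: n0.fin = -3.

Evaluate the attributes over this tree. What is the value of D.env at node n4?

8

1. n0.fin = -3  [given at root]
2. n1.idx = 27  [terminal]
3. n2.pre = false  [terminal]
4. n3.off = 27  [(if h.pre then d.idx else S.fin) + 30]
5. n3.cnt = 9  [S.fin + 12]
6. n4.off = 25  [D₀.off - 2]
7. n4.cnt = 2  [D₀.off + D₀.cnt - 34]
8. n5.mk = false  [terminal]
9. n4.env = 8  [D.off - 17]
10. n4.key = "yk"  ["yk"]
11. n6.off = 19  [D₀.off - 8]
12. n6.cnt = -6  [D₀.cnt - 15]
13. n7.mk = true  [terminal]
14. n8.acc = true  [terminal]
15. n9.pre = false  [terminal]
16. n6.env = -8  [D.off * 3 - 65]
17. n6.key = "uk"  ["uk"]
18. n10.acc = true  [terminal]
19. n3.env = -8  [D₂.env]
20. n3.key = "ukyk"  [D₂.key ++ D₁.key]
21. n0.sig = true  [h.pre == false]
22. n0.lab = 14  [D.env * 3 + 38]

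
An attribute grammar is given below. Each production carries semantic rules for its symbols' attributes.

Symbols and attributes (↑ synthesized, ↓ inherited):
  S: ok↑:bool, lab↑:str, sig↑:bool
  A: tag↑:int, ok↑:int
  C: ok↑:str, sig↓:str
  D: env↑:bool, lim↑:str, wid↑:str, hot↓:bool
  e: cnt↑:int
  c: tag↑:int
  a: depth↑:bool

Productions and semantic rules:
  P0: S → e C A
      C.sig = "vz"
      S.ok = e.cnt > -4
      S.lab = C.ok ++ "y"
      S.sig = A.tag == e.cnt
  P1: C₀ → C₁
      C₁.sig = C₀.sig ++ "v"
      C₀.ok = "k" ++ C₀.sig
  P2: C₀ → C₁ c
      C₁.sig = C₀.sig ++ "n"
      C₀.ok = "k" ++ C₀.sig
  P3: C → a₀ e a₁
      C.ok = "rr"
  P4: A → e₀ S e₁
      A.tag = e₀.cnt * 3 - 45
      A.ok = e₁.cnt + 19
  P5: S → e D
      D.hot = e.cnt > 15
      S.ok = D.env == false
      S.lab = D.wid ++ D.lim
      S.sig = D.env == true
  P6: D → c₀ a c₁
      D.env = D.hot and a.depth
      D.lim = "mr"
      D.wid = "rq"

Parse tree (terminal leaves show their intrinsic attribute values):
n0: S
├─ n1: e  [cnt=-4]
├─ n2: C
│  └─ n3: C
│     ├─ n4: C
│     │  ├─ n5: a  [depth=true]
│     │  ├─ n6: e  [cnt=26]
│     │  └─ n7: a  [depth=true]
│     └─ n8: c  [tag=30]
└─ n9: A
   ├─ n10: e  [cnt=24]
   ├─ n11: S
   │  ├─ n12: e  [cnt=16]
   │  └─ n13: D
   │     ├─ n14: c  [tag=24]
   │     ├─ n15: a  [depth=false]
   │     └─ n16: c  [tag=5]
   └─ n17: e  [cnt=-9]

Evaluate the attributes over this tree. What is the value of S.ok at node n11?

1. n1.cnt = -4  [terminal]
2. n2.sig = "vz"  ["vz"]
3. n3.sig = "vzv"  [C₀.sig ++ "v"]
4. n4.sig = "vzvn"  [C₀.sig ++ "n"]
5. n5.depth = true  [terminal]
6. n6.cnt = 26  [terminal]
7. n7.depth = true  [terminal]
8. n4.ok = "rr"  ["rr"]
9. n8.tag = 30  [terminal]
10. n3.ok = "kvzv"  ["k" ++ C₀.sig]
11. n2.ok = "kvz"  ["k" ++ C₀.sig]
12. n10.cnt = 24  [terminal]
13. n12.cnt = 16  [terminal]
14. n13.hot = true  [e.cnt > 15]
15. n14.tag = 24  [terminal]
16. n15.depth = false  [terminal]
17. n16.tag = 5  [terminal]
18. n13.env = false  [D.hot and a.depth]
19. n13.lim = "mr"  ["mr"]
20. n13.wid = "rq"  ["rq"]
21. n11.ok = true  [D.env == false]
22. n11.lab = "rqmr"  [D.wid ++ D.lim]
23. n11.sig = false  [D.env == true]
24. n17.cnt = -9  [terminal]
25. n9.tag = 27  [e₀.cnt * 3 - 45]
26. n9.ok = 10  [e₁.cnt + 19]
27. n0.ok = false  [e.cnt > -4]
28. n0.lab = "kvzy"  [C.ok ++ "y"]
29. n0.sig = false  [A.tag == e.cnt]

true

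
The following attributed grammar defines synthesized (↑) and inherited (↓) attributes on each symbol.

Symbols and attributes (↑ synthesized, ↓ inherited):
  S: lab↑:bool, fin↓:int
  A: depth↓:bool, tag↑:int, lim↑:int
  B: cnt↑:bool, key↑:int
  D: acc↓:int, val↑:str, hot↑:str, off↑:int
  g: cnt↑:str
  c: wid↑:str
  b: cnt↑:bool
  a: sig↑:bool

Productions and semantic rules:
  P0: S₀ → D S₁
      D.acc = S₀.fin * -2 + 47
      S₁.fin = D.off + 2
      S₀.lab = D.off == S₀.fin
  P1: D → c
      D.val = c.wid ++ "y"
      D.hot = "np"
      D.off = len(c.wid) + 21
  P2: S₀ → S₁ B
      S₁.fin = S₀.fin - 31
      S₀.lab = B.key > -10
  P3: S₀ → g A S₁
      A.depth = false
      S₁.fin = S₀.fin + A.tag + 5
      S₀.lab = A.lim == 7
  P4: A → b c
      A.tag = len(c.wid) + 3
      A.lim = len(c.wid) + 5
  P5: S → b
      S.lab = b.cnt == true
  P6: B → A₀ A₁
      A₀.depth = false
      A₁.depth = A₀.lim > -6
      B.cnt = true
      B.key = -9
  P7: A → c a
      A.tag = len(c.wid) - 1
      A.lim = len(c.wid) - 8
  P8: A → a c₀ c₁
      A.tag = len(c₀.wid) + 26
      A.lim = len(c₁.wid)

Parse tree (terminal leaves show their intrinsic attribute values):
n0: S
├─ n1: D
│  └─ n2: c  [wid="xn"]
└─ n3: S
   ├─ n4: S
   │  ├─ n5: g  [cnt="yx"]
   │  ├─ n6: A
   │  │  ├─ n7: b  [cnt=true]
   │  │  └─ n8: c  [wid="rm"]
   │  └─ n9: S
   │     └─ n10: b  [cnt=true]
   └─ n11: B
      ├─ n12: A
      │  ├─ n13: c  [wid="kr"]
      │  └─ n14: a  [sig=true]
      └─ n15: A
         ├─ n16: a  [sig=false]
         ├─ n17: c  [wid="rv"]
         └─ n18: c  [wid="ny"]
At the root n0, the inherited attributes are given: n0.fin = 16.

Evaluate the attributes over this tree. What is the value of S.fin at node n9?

1. n0.fin = 16  [given at root]
2. n1.acc = 15  [S₀.fin * -2 + 47]
3. n2.wid = "xn"  [terminal]
4. n1.val = "xny"  [c.wid ++ "y"]
5. n1.hot = "np"  ["np"]
6. n1.off = 23  [len(c.wid) + 21]
7. n3.fin = 25  [D.off + 2]
8. n4.fin = -6  [S₀.fin - 31]
9. n5.cnt = "yx"  [terminal]
10. n6.depth = false  [false]
11. n7.cnt = true  [terminal]
12. n8.wid = "rm"  [terminal]
13. n6.tag = 5  [len(c.wid) + 3]
14. n6.lim = 7  [len(c.wid) + 5]
15. n9.fin = 4  [S₀.fin + A.tag + 5]
16. n10.cnt = true  [terminal]
17. n9.lab = true  [b.cnt == true]
18. n4.lab = true  [A.lim == 7]
19. n12.depth = false  [false]
20. n13.wid = "kr"  [terminal]
21. n14.sig = true  [terminal]
22. n12.tag = 1  [len(c.wid) - 1]
23. n12.lim = -6  [len(c.wid) - 8]
24. n15.depth = false  [A₀.lim > -6]
25. n16.sig = false  [terminal]
26. n17.wid = "rv"  [terminal]
27. n18.wid = "ny"  [terminal]
28. n15.tag = 28  [len(c₀.wid) + 26]
29. n15.lim = 2  [len(c₁.wid)]
30. n11.cnt = true  [true]
31. n11.key = -9  [-9]
32. n3.lab = true  [B.key > -10]
33. n0.lab = false  [D.off == S₀.fin]

4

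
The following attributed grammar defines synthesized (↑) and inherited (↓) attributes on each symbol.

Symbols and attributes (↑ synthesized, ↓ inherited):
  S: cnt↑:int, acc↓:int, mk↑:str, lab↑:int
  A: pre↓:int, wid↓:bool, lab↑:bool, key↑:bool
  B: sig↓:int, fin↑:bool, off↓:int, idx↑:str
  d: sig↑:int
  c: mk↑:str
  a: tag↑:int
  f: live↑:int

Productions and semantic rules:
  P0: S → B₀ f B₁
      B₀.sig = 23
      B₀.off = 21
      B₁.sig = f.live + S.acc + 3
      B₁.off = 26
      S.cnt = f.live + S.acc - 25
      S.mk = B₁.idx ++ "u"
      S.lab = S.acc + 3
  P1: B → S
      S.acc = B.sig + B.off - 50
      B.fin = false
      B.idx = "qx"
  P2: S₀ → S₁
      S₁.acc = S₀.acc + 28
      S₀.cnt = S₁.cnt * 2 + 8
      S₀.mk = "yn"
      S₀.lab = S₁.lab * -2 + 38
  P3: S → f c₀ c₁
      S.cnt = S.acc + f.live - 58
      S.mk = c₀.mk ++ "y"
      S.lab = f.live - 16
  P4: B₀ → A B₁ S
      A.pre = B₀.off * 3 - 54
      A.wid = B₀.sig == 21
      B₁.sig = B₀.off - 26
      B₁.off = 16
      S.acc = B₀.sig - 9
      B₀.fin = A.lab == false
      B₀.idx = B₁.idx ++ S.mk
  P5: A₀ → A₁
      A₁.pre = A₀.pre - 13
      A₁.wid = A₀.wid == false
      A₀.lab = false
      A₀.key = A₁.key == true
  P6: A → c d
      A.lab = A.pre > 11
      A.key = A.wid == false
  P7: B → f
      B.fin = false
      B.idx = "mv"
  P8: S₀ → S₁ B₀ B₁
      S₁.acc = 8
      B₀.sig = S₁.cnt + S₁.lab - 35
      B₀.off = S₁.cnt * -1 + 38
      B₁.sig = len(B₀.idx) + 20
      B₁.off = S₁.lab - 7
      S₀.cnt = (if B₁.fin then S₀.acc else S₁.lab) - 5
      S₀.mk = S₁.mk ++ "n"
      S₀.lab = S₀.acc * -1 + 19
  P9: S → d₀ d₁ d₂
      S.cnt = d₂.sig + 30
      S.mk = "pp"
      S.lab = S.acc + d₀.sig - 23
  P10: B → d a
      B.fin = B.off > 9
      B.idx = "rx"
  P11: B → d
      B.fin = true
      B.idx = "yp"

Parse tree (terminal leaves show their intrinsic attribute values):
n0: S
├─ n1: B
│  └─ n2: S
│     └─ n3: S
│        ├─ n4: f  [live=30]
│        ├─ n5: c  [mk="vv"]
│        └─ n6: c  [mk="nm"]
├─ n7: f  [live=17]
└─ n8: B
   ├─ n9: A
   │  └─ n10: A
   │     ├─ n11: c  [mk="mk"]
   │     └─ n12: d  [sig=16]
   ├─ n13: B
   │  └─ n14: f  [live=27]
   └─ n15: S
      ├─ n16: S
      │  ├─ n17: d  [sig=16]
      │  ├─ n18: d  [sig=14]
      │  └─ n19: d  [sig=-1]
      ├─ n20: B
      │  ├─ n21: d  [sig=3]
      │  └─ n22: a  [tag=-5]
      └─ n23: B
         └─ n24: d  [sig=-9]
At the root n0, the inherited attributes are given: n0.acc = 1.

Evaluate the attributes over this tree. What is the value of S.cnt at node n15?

7

1. n0.acc = 1  [given at root]
2. n1.sig = 23  [23]
3. n1.off = 21  [21]
4. n2.acc = -6  [B.sig + B.off - 50]
5. n3.acc = 22  [S₀.acc + 28]
6. n4.live = 30  [terminal]
7. n5.mk = "vv"  [terminal]
8. n6.mk = "nm"  [terminal]
9. n3.cnt = -6  [S.acc + f.live - 58]
10. n3.mk = "vvy"  [c₀.mk ++ "y"]
11. n3.lab = 14  [f.live - 16]
12. n2.cnt = -4  [S₁.cnt * 2 + 8]
13. n2.mk = "yn"  ["yn"]
14. n2.lab = 10  [S₁.lab * -2 + 38]
15. n1.fin = false  [false]
16. n1.idx = "qx"  ["qx"]
17. n7.live = 17  [terminal]
18. n8.sig = 21  [f.live + S.acc + 3]
19. n8.off = 26  [26]
20. n9.pre = 24  [B₀.off * 3 - 54]
21. n9.wid = true  [B₀.sig == 21]
22. n10.pre = 11  [A₀.pre - 13]
23. n10.wid = false  [A₀.wid == false]
24. n11.mk = "mk"  [terminal]
25. n12.sig = 16  [terminal]
26. n10.lab = false  [A.pre > 11]
27. n10.key = true  [A.wid == false]
28. n9.lab = false  [false]
29. n9.key = true  [A₁.key == true]
30. n13.sig = 0  [B₀.off - 26]
31. n13.off = 16  [16]
32. n14.live = 27  [terminal]
33. n13.fin = false  [false]
34. n13.idx = "mv"  ["mv"]
35. n15.acc = 12  [B₀.sig - 9]
36. n16.acc = 8  [8]
37. n17.sig = 16  [terminal]
38. n18.sig = 14  [terminal]
39. n19.sig = -1  [terminal]
40. n16.cnt = 29  [d₂.sig + 30]
41. n16.mk = "pp"  ["pp"]
42. n16.lab = 1  [S.acc + d₀.sig - 23]
43. n20.sig = -5  [S₁.cnt + S₁.lab - 35]
44. n20.off = 9  [S₁.cnt * -1 + 38]
45. n21.sig = 3  [terminal]
46. n22.tag = -5  [terminal]
47. n20.fin = false  [B.off > 9]
48. n20.idx = "rx"  ["rx"]
49. n23.sig = 22  [len(B₀.idx) + 20]
50. n23.off = -6  [S₁.lab - 7]
51. n24.sig = -9  [terminal]
52. n23.fin = true  [true]
53. n23.idx = "yp"  ["yp"]
54. n15.cnt = 7  [(if B₁.fin then S₀.acc else S₁.lab) - 5]
55. n15.mk = "ppn"  [S₁.mk ++ "n"]
56. n15.lab = 7  [S₀.acc * -1 + 19]
57. n8.fin = true  [A.lab == false]
58. n8.idx = "mvppn"  [B₁.idx ++ S.mk]
59. n0.cnt = -7  [f.live + S.acc - 25]
60. n0.mk = "mvppnu"  [B₁.idx ++ "u"]
61. n0.lab = 4  [S.acc + 3]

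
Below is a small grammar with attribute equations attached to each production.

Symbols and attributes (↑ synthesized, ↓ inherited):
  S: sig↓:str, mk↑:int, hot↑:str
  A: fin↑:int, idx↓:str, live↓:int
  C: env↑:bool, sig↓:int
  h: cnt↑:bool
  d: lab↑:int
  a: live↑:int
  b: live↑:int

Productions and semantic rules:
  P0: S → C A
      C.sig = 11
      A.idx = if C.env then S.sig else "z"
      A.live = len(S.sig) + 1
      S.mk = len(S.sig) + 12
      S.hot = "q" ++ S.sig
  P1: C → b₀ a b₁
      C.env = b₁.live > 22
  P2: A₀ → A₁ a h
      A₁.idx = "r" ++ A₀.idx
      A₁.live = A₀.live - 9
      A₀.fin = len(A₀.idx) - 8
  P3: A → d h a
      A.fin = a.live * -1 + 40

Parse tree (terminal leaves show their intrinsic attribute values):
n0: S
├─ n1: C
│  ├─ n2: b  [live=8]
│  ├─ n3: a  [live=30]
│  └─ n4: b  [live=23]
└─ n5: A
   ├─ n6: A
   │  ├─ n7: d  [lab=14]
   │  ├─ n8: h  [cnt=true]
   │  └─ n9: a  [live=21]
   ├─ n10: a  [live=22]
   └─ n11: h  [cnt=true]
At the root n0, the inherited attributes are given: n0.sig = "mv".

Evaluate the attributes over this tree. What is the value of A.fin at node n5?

-6

1. n0.sig = "mv"  [given at root]
2. n1.sig = 11  [11]
3. n2.live = 8  [terminal]
4. n3.live = 30  [terminal]
5. n4.live = 23  [terminal]
6. n1.env = true  [b₁.live > 22]
7. n5.idx = "mv"  [if C.env then S.sig else "z"]
8. n5.live = 3  [len(S.sig) + 1]
9. n6.idx = "rmv"  ["r" ++ A₀.idx]
10. n6.live = -6  [A₀.live - 9]
11. n7.lab = 14  [terminal]
12. n8.cnt = true  [terminal]
13. n9.live = 21  [terminal]
14. n6.fin = 19  [a.live * -1 + 40]
15. n10.live = 22  [terminal]
16. n11.cnt = true  [terminal]
17. n5.fin = -6  [len(A₀.idx) - 8]
18. n0.mk = 14  [len(S.sig) + 12]
19. n0.hot = "qmv"  ["q" ++ S.sig]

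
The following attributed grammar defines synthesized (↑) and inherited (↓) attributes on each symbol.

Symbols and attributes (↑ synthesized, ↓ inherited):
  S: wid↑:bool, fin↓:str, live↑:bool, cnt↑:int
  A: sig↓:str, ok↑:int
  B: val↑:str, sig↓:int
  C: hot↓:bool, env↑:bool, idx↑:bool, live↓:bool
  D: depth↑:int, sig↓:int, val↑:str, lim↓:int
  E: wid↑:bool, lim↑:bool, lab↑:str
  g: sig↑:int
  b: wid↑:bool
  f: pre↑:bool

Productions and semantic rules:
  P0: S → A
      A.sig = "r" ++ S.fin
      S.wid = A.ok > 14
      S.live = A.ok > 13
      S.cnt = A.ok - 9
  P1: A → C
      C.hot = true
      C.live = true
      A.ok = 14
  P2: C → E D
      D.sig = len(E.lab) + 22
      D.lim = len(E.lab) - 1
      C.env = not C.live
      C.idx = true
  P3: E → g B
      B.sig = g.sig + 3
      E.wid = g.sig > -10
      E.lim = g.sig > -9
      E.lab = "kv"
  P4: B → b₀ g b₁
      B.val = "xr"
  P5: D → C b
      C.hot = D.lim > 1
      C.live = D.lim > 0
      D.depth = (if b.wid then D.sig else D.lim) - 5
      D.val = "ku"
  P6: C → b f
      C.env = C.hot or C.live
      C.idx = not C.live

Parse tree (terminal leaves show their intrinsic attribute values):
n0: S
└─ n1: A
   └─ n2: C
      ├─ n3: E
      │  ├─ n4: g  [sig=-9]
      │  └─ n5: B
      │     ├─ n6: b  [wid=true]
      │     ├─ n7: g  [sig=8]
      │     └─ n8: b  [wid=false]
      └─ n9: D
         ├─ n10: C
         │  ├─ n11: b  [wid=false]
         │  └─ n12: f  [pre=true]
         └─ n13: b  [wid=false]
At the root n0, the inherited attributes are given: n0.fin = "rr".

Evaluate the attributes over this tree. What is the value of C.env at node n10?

1. n0.fin = "rr"  [given at root]
2. n1.sig = "rrr"  ["r" ++ S.fin]
3. n2.hot = true  [true]
4. n2.live = true  [true]
5. n4.sig = -9  [terminal]
6. n5.sig = -6  [g.sig + 3]
7. n6.wid = true  [terminal]
8. n7.sig = 8  [terminal]
9. n8.wid = false  [terminal]
10. n5.val = "xr"  ["xr"]
11. n3.wid = true  [g.sig > -10]
12. n3.lim = false  [g.sig > -9]
13. n3.lab = "kv"  ["kv"]
14. n9.sig = 24  [len(E.lab) + 22]
15. n9.lim = 1  [len(E.lab) - 1]
16. n10.hot = false  [D.lim > 1]
17. n10.live = true  [D.lim > 0]
18. n11.wid = false  [terminal]
19. n12.pre = true  [terminal]
20. n10.env = true  [C.hot or C.live]
21. n10.idx = false  [not C.live]
22. n13.wid = false  [terminal]
23. n9.depth = -4  [(if b.wid then D.sig else D.lim) - 5]
24. n9.val = "ku"  ["ku"]
25. n2.env = false  [not C.live]
26. n2.idx = true  [true]
27. n1.ok = 14  [14]
28. n0.wid = false  [A.ok > 14]
29. n0.live = true  [A.ok > 13]
30. n0.cnt = 5  [A.ok - 9]

true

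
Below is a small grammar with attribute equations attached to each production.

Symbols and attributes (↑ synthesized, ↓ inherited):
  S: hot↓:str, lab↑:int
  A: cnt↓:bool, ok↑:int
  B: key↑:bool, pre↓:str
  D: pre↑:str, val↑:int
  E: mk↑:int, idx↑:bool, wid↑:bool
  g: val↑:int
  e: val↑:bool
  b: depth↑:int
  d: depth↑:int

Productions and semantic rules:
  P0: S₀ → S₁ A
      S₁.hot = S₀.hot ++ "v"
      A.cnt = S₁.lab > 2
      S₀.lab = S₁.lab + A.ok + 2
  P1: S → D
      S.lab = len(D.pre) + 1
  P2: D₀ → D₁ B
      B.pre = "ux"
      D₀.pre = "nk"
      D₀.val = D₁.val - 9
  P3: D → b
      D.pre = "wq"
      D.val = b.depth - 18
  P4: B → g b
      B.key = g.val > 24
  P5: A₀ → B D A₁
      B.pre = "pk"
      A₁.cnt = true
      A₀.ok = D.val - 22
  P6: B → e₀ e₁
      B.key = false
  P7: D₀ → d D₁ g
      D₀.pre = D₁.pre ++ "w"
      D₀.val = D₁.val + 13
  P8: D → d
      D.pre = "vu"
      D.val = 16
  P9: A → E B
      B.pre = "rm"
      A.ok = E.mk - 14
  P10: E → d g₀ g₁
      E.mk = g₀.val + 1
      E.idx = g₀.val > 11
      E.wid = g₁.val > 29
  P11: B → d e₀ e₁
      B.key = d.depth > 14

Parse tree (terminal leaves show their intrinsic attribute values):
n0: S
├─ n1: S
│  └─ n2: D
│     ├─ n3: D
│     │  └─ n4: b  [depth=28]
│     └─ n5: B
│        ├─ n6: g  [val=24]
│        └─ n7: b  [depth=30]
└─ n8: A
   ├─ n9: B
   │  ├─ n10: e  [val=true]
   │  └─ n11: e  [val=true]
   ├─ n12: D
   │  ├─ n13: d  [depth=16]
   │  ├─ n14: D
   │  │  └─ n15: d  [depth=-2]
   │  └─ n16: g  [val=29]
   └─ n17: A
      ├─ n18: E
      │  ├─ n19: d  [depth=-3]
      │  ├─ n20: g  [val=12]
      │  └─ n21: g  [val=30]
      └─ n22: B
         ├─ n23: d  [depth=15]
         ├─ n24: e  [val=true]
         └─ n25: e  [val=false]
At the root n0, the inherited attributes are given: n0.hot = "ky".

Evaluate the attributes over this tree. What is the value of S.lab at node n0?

12

1. n0.hot = "ky"  [given at root]
2. n1.hot = "kyv"  [S₀.hot ++ "v"]
3. n4.depth = 28  [terminal]
4. n3.pre = "wq"  ["wq"]
5. n3.val = 10  [b.depth - 18]
6. n5.pre = "ux"  ["ux"]
7. n6.val = 24  [terminal]
8. n7.depth = 30  [terminal]
9. n5.key = false  [g.val > 24]
10. n2.pre = "nk"  ["nk"]
11. n2.val = 1  [D₁.val - 9]
12. n1.lab = 3  [len(D.pre) + 1]
13. n8.cnt = true  [S₁.lab > 2]
14. n9.pre = "pk"  ["pk"]
15. n10.val = true  [terminal]
16. n11.val = true  [terminal]
17. n9.key = false  [false]
18. n13.depth = 16  [terminal]
19. n15.depth = -2  [terminal]
20. n14.pre = "vu"  ["vu"]
21. n14.val = 16  [16]
22. n16.val = 29  [terminal]
23. n12.pre = "vuw"  [D₁.pre ++ "w"]
24. n12.val = 29  [D₁.val + 13]
25. n17.cnt = true  [true]
26. n19.depth = -3  [terminal]
27. n20.val = 12  [terminal]
28. n21.val = 30  [terminal]
29. n18.mk = 13  [g₀.val + 1]
30. n18.idx = true  [g₀.val > 11]
31. n18.wid = true  [g₁.val > 29]
32. n22.pre = "rm"  ["rm"]
33. n23.depth = 15  [terminal]
34. n24.val = true  [terminal]
35. n25.val = false  [terminal]
36. n22.key = true  [d.depth > 14]
37. n17.ok = -1  [E.mk - 14]
38. n8.ok = 7  [D.val - 22]
39. n0.lab = 12  [S₁.lab + A.ok + 2]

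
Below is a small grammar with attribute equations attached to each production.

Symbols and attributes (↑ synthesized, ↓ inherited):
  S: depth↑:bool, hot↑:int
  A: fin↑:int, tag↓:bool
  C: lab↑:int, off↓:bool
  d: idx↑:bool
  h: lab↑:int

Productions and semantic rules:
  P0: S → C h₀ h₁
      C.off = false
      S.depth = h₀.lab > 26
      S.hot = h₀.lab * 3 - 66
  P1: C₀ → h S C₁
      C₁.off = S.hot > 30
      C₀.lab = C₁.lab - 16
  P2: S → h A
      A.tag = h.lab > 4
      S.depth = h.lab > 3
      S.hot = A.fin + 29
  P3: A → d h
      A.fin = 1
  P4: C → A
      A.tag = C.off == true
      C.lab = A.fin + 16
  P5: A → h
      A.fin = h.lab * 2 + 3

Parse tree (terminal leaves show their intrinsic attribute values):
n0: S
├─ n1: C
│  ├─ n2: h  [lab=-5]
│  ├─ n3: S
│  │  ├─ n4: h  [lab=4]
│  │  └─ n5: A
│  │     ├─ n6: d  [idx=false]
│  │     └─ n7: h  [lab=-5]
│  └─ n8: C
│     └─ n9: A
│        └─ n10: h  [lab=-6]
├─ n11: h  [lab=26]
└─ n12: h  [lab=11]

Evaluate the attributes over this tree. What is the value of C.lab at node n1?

-9

1. n1.off = false  [false]
2. n2.lab = -5  [terminal]
3. n4.lab = 4  [terminal]
4. n5.tag = false  [h.lab > 4]
5. n6.idx = false  [terminal]
6. n7.lab = -5  [terminal]
7. n5.fin = 1  [1]
8. n3.depth = true  [h.lab > 3]
9. n3.hot = 30  [A.fin + 29]
10. n8.off = false  [S.hot > 30]
11. n9.tag = false  [C.off == true]
12. n10.lab = -6  [terminal]
13. n9.fin = -9  [h.lab * 2 + 3]
14. n8.lab = 7  [A.fin + 16]
15. n1.lab = -9  [C₁.lab - 16]
16. n11.lab = 26  [terminal]
17. n12.lab = 11  [terminal]
18. n0.depth = false  [h₀.lab > 26]
19. n0.hot = 12  [h₀.lab * 3 - 66]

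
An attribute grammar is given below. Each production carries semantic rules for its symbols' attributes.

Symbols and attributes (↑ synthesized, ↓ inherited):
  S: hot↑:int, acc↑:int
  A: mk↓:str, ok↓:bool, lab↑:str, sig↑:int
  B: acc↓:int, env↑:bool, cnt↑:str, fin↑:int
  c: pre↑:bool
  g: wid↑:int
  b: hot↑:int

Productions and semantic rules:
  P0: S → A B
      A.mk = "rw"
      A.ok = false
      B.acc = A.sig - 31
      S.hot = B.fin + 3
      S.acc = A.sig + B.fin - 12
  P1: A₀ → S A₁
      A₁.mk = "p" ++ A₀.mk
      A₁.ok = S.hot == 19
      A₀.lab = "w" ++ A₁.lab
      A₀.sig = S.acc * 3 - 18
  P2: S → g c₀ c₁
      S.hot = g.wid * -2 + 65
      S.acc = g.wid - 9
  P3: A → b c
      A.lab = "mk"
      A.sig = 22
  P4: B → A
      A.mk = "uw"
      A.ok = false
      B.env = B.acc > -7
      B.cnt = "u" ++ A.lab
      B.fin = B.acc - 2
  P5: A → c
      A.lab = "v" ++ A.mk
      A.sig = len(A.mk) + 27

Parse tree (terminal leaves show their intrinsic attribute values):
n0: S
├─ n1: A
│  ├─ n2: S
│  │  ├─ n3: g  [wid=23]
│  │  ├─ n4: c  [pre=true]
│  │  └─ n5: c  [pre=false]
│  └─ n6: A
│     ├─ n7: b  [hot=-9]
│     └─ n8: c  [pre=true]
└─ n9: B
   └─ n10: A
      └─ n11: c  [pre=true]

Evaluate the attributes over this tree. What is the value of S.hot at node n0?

1. n1.mk = "rw"  ["rw"]
2. n1.ok = false  [false]
3. n3.wid = 23  [terminal]
4. n4.pre = true  [terminal]
5. n5.pre = false  [terminal]
6. n2.hot = 19  [g.wid * -2 + 65]
7. n2.acc = 14  [g.wid - 9]
8. n6.mk = "prw"  ["p" ++ A₀.mk]
9. n6.ok = true  [S.hot == 19]
10. n7.hot = -9  [terminal]
11. n8.pre = true  [terminal]
12. n6.lab = "mk"  ["mk"]
13. n6.sig = 22  [22]
14. n1.lab = "wmk"  ["w" ++ A₁.lab]
15. n1.sig = 24  [S.acc * 3 - 18]
16. n9.acc = -7  [A.sig - 31]
17. n10.mk = "uw"  ["uw"]
18. n10.ok = false  [false]
19. n11.pre = true  [terminal]
20. n10.lab = "vuw"  ["v" ++ A.mk]
21. n10.sig = 29  [len(A.mk) + 27]
22. n9.env = false  [B.acc > -7]
23. n9.cnt = "uvuw"  ["u" ++ A.lab]
24. n9.fin = -9  [B.acc - 2]
25. n0.hot = -6  [B.fin + 3]
26. n0.acc = 3  [A.sig + B.fin - 12]

-6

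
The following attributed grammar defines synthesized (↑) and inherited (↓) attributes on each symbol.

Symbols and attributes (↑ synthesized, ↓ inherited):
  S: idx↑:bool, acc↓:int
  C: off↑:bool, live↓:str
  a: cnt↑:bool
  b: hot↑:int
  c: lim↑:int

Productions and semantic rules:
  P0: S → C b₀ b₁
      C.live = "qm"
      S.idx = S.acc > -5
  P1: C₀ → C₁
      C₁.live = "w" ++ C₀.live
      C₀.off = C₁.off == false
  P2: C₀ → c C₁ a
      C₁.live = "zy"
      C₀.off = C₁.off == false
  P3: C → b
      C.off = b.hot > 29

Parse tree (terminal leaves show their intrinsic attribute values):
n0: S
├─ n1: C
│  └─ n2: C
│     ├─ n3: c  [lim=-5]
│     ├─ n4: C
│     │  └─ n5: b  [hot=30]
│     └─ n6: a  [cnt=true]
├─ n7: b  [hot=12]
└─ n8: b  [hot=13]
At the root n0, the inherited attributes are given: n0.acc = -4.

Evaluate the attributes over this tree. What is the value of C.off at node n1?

1. n0.acc = -4  [given at root]
2. n1.live = "qm"  ["qm"]
3. n2.live = "wqm"  ["w" ++ C₀.live]
4. n3.lim = -5  [terminal]
5. n4.live = "zy"  ["zy"]
6. n5.hot = 30  [terminal]
7. n4.off = true  [b.hot > 29]
8. n6.cnt = true  [terminal]
9. n2.off = false  [C₁.off == false]
10. n1.off = true  [C₁.off == false]
11. n7.hot = 12  [terminal]
12. n8.hot = 13  [terminal]
13. n0.idx = true  [S.acc > -5]

true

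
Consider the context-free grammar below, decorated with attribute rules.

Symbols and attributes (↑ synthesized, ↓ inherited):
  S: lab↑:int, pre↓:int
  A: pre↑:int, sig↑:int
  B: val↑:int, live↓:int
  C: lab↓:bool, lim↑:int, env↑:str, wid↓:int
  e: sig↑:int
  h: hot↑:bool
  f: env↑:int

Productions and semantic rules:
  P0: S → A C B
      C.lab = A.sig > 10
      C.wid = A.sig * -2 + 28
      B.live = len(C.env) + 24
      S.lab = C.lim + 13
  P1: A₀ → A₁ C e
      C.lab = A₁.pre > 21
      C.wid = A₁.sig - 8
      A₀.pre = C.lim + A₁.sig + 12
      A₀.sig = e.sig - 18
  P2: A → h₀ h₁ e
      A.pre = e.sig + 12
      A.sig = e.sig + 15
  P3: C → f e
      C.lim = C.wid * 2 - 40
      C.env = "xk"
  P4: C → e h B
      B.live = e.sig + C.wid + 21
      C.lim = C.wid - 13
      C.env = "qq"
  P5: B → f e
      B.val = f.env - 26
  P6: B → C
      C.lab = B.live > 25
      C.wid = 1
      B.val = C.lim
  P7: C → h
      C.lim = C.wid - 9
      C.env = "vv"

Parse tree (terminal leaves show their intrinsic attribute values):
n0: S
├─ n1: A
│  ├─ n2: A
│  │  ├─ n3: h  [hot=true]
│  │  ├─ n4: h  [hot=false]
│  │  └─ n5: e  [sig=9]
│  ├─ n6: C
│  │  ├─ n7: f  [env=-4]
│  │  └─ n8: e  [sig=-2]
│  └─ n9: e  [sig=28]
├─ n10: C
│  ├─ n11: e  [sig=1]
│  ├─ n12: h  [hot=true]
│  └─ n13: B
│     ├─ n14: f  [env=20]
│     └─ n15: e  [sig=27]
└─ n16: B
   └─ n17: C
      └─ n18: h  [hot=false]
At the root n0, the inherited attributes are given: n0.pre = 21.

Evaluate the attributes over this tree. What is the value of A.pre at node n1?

1. n0.pre = 21  [given at root]
2. n3.hot = true  [terminal]
3. n4.hot = false  [terminal]
4. n5.sig = 9  [terminal]
5. n2.pre = 21  [e.sig + 12]
6. n2.sig = 24  [e.sig + 15]
7. n6.lab = false  [A₁.pre > 21]
8. n6.wid = 16  [A₁.sig - 8]
9. n7.env = -4  [terminal]
10. n8.sig = -2  [terminal]
11. n6.lim = -8  [C.wid * 2 - 40]
12. n6.env = "xk"  ["xk"]
13. n9.sig = 28  [terminal]
14. n1.pre = 28  [C.lim + A₁.sig + 12]
15. n1.sig = 10  [e.sig - 18]
16. n10.lab = false  [A.sig > 10]
17. n10.wid = 8  [A.sig * -2 + 28]
18. n11.sig = 1  [terminal]
19. n12.hot = true  [terminal]
20. n13.live = 30  [e.sig + C.wid + 21]
21. n14.env = 20  [terminal]
22. n15.sig = 27  [terminal]
23. n13.val = -6  [f.env - 26]
24. n10.lim = -5  [C.wid - 13]
25. n10.env = "qq"  ["qq"]
26. n16.live = 26  [len(C.env) + 24]
27. n17.lab = true  [B.live > 25]
28. n17.wid = 1  [1]
29. n18.hot = false  [terminal]
30. n17.lim = -8  [C.wid - 9]
31. n17.env = "vv"  ["vv"]
32. n16.val = -8  [C.lim]
33. n0.lab = 8  [C.lim + 13]

28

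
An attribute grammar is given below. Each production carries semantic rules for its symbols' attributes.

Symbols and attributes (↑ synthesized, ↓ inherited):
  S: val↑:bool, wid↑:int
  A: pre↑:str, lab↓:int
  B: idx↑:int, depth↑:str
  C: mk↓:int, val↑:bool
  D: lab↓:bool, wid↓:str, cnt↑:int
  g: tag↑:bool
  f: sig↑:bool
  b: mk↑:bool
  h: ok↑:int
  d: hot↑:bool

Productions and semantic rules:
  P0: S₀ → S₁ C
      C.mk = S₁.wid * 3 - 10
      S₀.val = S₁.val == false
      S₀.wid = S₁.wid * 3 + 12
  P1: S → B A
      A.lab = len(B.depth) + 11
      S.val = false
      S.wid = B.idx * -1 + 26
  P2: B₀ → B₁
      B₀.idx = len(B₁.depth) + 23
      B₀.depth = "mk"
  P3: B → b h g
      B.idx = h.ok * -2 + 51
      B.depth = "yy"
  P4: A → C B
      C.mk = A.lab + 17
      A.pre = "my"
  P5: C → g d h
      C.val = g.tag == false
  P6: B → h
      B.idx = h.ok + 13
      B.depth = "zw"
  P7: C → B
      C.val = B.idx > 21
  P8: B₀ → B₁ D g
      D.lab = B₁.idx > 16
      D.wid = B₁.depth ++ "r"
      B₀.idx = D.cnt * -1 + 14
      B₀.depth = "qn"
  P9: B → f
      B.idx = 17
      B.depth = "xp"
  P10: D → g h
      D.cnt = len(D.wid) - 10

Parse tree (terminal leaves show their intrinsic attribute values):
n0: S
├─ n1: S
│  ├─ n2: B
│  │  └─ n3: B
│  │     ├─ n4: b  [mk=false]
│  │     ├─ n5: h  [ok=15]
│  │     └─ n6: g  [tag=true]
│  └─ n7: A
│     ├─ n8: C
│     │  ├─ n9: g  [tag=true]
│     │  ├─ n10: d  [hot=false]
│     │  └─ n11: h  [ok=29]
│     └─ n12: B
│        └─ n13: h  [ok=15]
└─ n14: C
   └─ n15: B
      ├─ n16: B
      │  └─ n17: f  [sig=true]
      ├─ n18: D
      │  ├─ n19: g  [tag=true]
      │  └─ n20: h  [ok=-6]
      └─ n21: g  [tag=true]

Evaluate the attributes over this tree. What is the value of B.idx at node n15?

21

1. n4.mk = false  [terminal]
2. n5.ok = 15  [terminal]
3. n6.tag = true  [terminal]
4. n3.idx = 21  [h.ok * -2 + 51]
5. n3.depth = "yy"  ["yy"]
6. n2.idx = 25  [len(B₁.depth) + 23]
7. n2.depth = "mk"  ["mk"]
8. n7.lab = 13  [len(B.depth) + 11]
9. n8.mk = 30  [A.lab + 17]
10. n9.tag = true  [terminal]
11. n10.hot = false  [terminal]
12. n11.ok = 29  [terminal]
13. n8.val = false  [g.tag == false]
14. n13.ok = 15  [terminal]
15. n12.idx = 28  [h.ok + 13]
16. n12.depth = "zw"  ["zw"]
17. n7.pre = "my"  ["my"]
18. n1.val = false  [false]
19. n1.wid = 1  [B.idx * -1 + 26]
20. n14.mk = -7  [S₁.wid * 3 - 10]
21. n17.sig = true  [terminal]
22. n16.idx = 17  [17]
23. n16.depth = "xp"  ["xp"]
24. n18.lab = true  [B₁.idx > 16]
25. n18.wid = "xpr"  [B₁.depth ++ "r"]
26. n19.tag = true  [terminal]
27. n20.ok = -6  [terminal]
28. n18.cnt = -7  [len(D.wid) - 10]
29. n21.tag = true  [terminal]
30. n15.idx = 21  [D.cnt * -1 + 14]
31. n15.depth = "qn"  ["qn"]
32. n14.val = false  [B.idx > 21]
33. n0.val = true  [S₁.val == false]
34. n0.wid = 15  [S₁.wid * 3 + 12]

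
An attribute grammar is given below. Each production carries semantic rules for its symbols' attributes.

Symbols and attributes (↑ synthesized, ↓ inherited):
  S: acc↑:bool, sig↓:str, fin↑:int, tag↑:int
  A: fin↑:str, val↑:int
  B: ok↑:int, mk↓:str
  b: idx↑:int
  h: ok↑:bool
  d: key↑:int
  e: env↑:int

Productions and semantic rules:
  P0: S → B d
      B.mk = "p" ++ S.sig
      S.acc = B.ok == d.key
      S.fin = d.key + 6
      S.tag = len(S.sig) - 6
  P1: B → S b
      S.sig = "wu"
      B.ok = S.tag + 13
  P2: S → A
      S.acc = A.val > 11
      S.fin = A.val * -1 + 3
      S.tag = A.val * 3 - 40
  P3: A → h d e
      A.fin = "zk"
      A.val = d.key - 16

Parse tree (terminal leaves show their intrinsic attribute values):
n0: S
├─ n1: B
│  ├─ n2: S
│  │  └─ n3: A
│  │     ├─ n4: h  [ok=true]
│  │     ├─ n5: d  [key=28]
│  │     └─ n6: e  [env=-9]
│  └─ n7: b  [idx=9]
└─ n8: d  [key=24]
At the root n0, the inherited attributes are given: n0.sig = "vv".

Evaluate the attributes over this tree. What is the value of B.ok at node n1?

9

1. n0.sig = "vv"  [given at root]
2. n1.mk = "pvv"  ["p" ++ S.sig]
3. n2.sig = "wu"  ["wu"]
4. n4.ok = true  [terminal]
5. n5.key = 28  [terminal]
6. n6.env = -9  [terminal]
7. n3.fin = "zk"  ["zk"]
8. n3.val = 12  [d.key - 16]
9. n2.acc = true  [A.val > 11]
10. n2.fin = -9  [A.val * -1 + 3]
11. n2.tag = -4  [A.val * 3 - 40]
12. n7.idx = 9  [terminal]
13. n1.ok = 9  [S.tag + 13]
14. n8.key = 24  [terminal]
15. n0.acc = false  [B.ok == d.key]
16. n0.fin = 30  [d.key + 6]
17. n0.tag = -4  [len(S.sig) - 6]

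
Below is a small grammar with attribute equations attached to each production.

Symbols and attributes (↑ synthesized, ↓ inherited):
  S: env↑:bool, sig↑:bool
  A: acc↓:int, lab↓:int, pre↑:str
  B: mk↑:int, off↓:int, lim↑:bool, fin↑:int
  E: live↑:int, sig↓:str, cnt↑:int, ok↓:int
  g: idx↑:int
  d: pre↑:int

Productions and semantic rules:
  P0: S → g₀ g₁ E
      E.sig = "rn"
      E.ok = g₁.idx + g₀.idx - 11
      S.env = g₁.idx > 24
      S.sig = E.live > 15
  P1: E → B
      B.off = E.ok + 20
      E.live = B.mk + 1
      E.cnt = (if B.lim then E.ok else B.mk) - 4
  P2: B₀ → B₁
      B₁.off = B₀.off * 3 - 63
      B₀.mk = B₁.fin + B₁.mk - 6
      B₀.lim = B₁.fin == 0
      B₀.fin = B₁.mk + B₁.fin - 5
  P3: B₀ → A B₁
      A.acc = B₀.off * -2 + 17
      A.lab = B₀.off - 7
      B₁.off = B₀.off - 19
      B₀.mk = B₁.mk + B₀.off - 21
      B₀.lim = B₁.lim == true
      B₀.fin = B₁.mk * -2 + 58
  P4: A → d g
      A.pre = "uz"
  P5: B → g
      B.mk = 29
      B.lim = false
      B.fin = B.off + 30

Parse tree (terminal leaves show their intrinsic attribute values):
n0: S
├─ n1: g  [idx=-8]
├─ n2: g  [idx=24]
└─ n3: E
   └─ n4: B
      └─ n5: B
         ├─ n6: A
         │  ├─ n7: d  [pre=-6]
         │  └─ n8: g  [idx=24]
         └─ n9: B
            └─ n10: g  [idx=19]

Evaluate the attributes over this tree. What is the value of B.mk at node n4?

14

1. n1.idx = -8  [terminal]
2. n2.idx = 24  [terminal]
3. n3.sig = "rn"  ["rn"]
4. n3.ok = 5  [g₁.idx + g₀.idx - 11]
5. n4.off = 25  [E.ok + 20]
6. n5.off = 12  [B₀.off * 3 - 63]
7. n6.acc = -7  [B₀.off * -2 + 17]
8. n6.lab = 5  [B₀.off - 7]
9. n7.pre = -6  [terminal]
10. n8.idx = 24  [terminal]
11. n6.pre = "uz"  ["uz"]
12. n9.off = -7  [B₀.off - 19]
13. n10.idx = 19  [terminal]
14. n9.mk = 29  [29]
15. n9.lim = false  [false]
16. n9.fin = 23  [B.off + 30]
17. n5.mk = 20  [B₁.mk + B₀.off - 21]
18. n5.lim = false  [B₁.lim == true]
19. n5.fin = 0  [B₁.mk * -2 + 58]
20. n4.mk = 14  [B₁.fin + B₁.mk - 6]
21. n4.lim = true  [B₁.fin == 0]
22. n4.fin = 15  [B₁.mk + B₁.fin - 5]
23. n3.live = 15  [B.mk + 1]
24. n3.cnt = 1  [(if B.lim then E.ok else B.mk) - 4]
25. n0.env = false  [g₁.idx > 24]
26. n0.sig = false  [E.live > 15]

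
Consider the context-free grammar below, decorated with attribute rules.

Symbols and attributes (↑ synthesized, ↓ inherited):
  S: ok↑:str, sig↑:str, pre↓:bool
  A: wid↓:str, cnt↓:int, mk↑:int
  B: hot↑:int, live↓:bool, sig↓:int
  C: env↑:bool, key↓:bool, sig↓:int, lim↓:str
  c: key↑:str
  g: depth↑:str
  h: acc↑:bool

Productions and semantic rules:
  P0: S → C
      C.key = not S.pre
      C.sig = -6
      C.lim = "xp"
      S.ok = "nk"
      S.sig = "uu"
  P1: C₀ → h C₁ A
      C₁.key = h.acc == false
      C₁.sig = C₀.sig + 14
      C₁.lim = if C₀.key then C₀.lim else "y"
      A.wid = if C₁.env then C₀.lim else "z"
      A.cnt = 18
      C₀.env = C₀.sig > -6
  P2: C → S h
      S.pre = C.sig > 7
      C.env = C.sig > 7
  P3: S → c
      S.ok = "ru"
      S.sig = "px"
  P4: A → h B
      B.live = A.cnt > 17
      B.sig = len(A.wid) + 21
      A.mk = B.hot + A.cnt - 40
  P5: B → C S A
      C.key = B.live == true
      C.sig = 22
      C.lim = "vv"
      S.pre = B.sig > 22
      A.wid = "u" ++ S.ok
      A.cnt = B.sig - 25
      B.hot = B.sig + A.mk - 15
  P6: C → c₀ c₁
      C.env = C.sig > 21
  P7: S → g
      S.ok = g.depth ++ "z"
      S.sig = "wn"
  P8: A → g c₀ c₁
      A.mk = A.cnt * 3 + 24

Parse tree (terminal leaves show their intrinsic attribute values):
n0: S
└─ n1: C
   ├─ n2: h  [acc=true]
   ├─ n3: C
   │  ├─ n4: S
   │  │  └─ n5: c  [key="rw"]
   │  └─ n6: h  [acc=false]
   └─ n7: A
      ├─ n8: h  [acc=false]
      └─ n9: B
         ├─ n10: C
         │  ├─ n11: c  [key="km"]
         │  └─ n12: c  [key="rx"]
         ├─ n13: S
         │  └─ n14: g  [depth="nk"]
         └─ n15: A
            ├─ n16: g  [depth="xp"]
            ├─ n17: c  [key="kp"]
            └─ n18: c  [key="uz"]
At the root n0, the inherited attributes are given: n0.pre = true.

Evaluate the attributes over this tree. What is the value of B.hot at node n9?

1. n0.pre = true  [given at root]
2. n1.key = false  [not S.pre]
3. n1.sig = -6  [-6]
4. n1.lim = "xp"  ["xp"]
5. n2.acc = true  [terminal]
6. n3.key = false  [h.acc == false]
7. n3.sig = 8  [C₀.sig + 14]
8. n3.lim = "y"  [if C₀.key then C₀.lim else "y"]
9. n4.pre = true  [C.sig > 7]
10. n5.key = "rw"  [terminal]
11. n4.ok = "ru"  ["ru"]
12. n4.sig = "px"  ["px"]
13. n6.acc = false  [terminal]
14. n3.env = true  [C.sig > 7]
15. n7.wid = "xp"  [if C₁.env then C₀.lim else "z"]
16. n7.cnt = 18  [18]
17. n8.acc = false  [terminal]
18. n9.live = true  [A.cnt > 17]
19. n9.sig = 23  [len(A.wid) + 21]
20. n10.key = true  [B.live == true]
21. n10.sig = 22  [22]
22. n10.lim = "vv"  ["vv"]
23. n11.key = "km"  [terminal]
24. n12.key = "rx"  [terminal]
25. n10.env = true  [C.sig > 21]
26. n13.pre = true  [B.sig > 22]
27. n14.depth = "nk"  [terminal]
28. n13.ok = "nkz"  [g.depth ++ "z"]
29. n13.sig = "wn"  ["wn"]
30. n15.wid = "unkz"  ["u" ++ S.ok]
31. n15.cnt = -2  [B.sig - 25]
32. n16.depth = "xp"  [terminal]
33. n17.key = "kp"  [terminal]
34. n18.key = "uz"  [terminal]
35. n15.mk = 18  [A.cnt * 3 + 24]
36. n9.hot = 26  [B.sig + A.mk - 15]
37. n7.mk = 4  [B.hot + A.cnt - 40]
38. n1.env = false  [C₀.sig > -6]
39. n0.ok = "nk"  ["nk"]
40. n0.sig = "uu"  ["uu"]

26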